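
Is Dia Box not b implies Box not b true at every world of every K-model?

Tableau for the negation not (Dia Box not b implies Box not b):
1. not (Dia Box not b implies Box not b), 0
2. Dia Box not b, 0   [neg-implies-rule on 1]
3. not Box not b, 0   [neg-implies-rule on 1]
4. Box not b, 1   [Dia-rule on 2: fresh world 1, 0R1]
5. b, 2   [neg-Box-rule on 3: fresh world 2, 0R2]
Accessibility: 0R1, 0R2
The negation has an open branch (countermodel exists).

Not valid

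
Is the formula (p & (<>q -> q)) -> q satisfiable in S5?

1. (p & (<>q -> q)) -> q, w0
2. q, w0
Accessibility: w0Rw0

Satisfiable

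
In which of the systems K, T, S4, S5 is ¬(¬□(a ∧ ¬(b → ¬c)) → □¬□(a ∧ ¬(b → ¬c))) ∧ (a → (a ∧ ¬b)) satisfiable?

S5-tableau for the formula:
1. ¬(¬□(a ∧ ¬(b → ¬c)) → □¬□(a ∧ ¬(b → ¬c))) ∧ (a → (a ∧ ¬b)), u
2. ¬(¬□(a ∧ ¬(b → ¬c)) → □¬□(a ∧ ¬(b → ¬c))), u
3. a → (a ∧ ¬b), u
4. ¬□(a ∧ ¬(b → ¬c)), u
5. ¬□¬□(a ∧ ¬(b → ¬c)), u
6. a ∧ ¬b, u
7. a, u
8. ¬b, u
9. ¬(a ∧ ¬(b → ¬c)), v
10. b → ¬c, v
11. ¬c, v
12. □(a ∧ ¬(b → ¬c)), w
13. a ∧ ¬(b → ¬c), u
14. ¬(b → ¬c), u
15. b, u
16. c, u
Accessibility: uRu, uRv, uRw, vRu, vRv, vRw, wRu, wRv, wRw
Branch closes: b and ¬b both at u.
Every branch closes (one shown): unsatisfiable in S5.
S4-tableau for the formula:
1. ¬(¬□(a ∧ ¬(b → ¬c)) → □¬□(a ∧ ¬(b → ¬c))) ∧ (a → (a ∧ ¬b)), u
2. ¬(¬□(a ∧ ¬(b → ¬c)) → □¬□(a ∧ ¬(b → ¬c))), u
3. a → (a ∧ ¬b), u
4. ¬□(a ∧ ¬(b → ¬c)), u
5. ¬□¬□(a ∧ ¬(b → ¬c)), u
6. a ∧ ¬b, u
7. a, u
8. ¬b, u
9. ¬(a ∧ ¬(b → ¬c)), v
10. b → ¬c, v
11. ¬c, v
12. □(a ∧ ¬(b → ¬c)), w
13. a ∧ ¬(b → ¬c), w
14. a, w
15. ¬(b → ¬c), w
16. b, w
17. c, w
Accessibility: uRu, uRv, uRw, vRv, wRw
Complete open branch: satisfiable in S4, hence also in K, T (this S4-model is also a K-model and a T-model).

K, T, S4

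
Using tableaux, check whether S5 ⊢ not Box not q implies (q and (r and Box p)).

No, not valid

Tableau for the negation not (not Box not q implies (q and (r and Box p))):
1. not (not Box not q implies (q and (r and Box p))), u
2. not Box not q, u
3. not (q and (r and Box p)), u
4. not (r and Box p), u
5. not Box p, u
6. q, v
7. not p, w
Accessibility: uRu, uRv, uRw, vRu, vRv, vRw, wRu, wRv, wRw
The negation has an open branch (countermodel exists).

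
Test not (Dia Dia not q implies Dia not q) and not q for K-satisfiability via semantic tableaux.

1. not (Dia Dia not q implies Dia not q) and not q, u
2. not (Dia Dia not q implies Dia not q), u   [and-rule on 1]
3. not q, u   [and-rule on 1]
4. Dia Dia not q, u   [neg-implies-rule on 2]
5. not Dia not q, u   [neg-implies-rule on 2]
6. Dia not q, v   [Dia-rule on 4: fresh world v, uRv]
7. q, v   [neg-Dia-rule on 5 via uRv]
8. not q, w   [Dia-rule on 6: fresh world w, vRw]
Accessibility: uRv, vRw

Satisfiable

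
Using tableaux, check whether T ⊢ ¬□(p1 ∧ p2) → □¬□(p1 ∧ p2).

Invalid (countermodel exists)

Tableau for the negation ¬(¬□(p1 ∧ p2) → □¬□(p1 ∧ p2)):
1. ¬(¬□(p1 ∧ p2) → □¬□(p1 ∧ p2)), u
2. ¬□(p1 ∧ p2), u   [¬→-rule on 1]
3. ¬□¬□(p1 ∧ p2), u   [¬→-rule on 1]
4. ¬(p1 ∧ p2), v   [¬□-rule on 2: fresh world v, uRv]
5. ¬p2, v   [¬∧-rule on 4 (branches; this branch)]
6. □(p1 ∧ p2), w   [¬□-rule on 3: fresh world w, uRw]
7. p1 ∧ p2, w   [□-rule on 6 via wRw]
8. p1, w   [∧-rule on 7]
9. p2, w   [∧-rule on 7]
Accessibility: uRu, uRv, uRw, vRv, wRw
The negation has an open branch (countermodel exists).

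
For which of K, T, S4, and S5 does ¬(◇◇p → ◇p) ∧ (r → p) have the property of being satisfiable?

T-tableau for the formula:
1. ¬(◇◇p → ◇p) ∧ (r → p), u
2. ¬(◇◇p → ◇p), u
3. r → p, u
4. ◇◇p, u
5. ¬◇p, u
6. ¬p, u
7. ¬r, u
8. ◇p, v
9. ¬p, v
10. p, w
Accessibility: uRu, uRv, vRv, vRw, wRw
Complete open branch: satisfiable in T, hence also in K (this T-model is also a K-model).
S4-tableau for the formula:
1. ¬(◇◇p → ◇p) ∧ (r → p), u
2. ¬(◇◇p → ◇p), u
3. r → p, u
4. ◇◇p, u
5. ¬◇p, u
6. ¬p, u
7. ¬r, u
8. ◇p, v
9. ¬p, v
10. p, w
11. ¬p, w
Accessibility: uRu, uRv, uRw, vRv, vRw, wRw
Branch closes: p and ¬p both at w.
Every branch closes (one shown): unsatisfiable in S4, hence also in S5 (every S5-frame is an S4-frame).

K, T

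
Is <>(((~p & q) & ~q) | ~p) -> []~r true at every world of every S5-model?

Invalid (countermodel exists)

Tableau for the negation ~(<>(((~p & q) & ~q) | ~p) -> []~r):
1. ~(<>(((~p & q) & ~q) | ~p) -> []~r), 0
2. <>(((~p & q) & ~q) | ~p), 0
3. ~[]~r, 0
4. ((~p & q) & ~q) | ~p, 1
5. ~p, 1
6. r, 2
Accessibility: 0R0, 0R1, 0R2, 1R0, 1R1, 1R2, 2R0, 2R1, 2R2
The negation has an open branch (countermodel exists).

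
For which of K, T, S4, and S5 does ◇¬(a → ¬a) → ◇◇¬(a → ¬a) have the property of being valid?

T, S4, S5

T-tableau for the negation ¬(◇¬(a → ¬a) → ◇◇¬(a → ¬a)):
1. ¬(◇¬(a → ¬a) → ◇◇¬(a → ¬a)), u
2. ◇¬(a → ¬a), u   [¬→-rule on 1]
3. ¬◇◇¬(a → ¬a), u   [¬→-rule on 1]
4. ¬◇¬(a → ¬a), u   [¬◇-rule on 3 via uRu]
5. a → ¬a, u   [¬◇-rule on 4 via uRu]
6. ¬a, u   [→-rule on 5 (branches; this branch)]
7. ¬(a → ¬a), v   [◇-rule on 2: fresh world v, uRv]
8. a, v   [¬→-rule on 7]
9. ¬◇¬(a → ¬a), v   [¬◇-rule on 3 via uRv]
10. a → ¬a, v   [¬◇-rule on 4 via uRv]
11. ¬a, v   [→-rule on 10 (branches; this branch)]
Accessibility: uRu, uRv, vRv
Branch closes: a and ¬a both at v.
Every branch closes (one shown): valid in T, hence also in S4, S5 (every theorem of T is a theorem of S4 and S5).
K-tableau for the negation ¬(◇¬(a → ¬a) → ◇◇¬(a → ¬a)):
1. ¬(◇¬(a → ¬a) → ◇◇¬(a → ¬a)), u
2. ◇¬(a → ¬a), u   [¬→-rule on 1]
3. ¬◇◇¬(a → ¬a), u   [¬→-rule on 1]
4. ¬(a → ¬a), v   [◇-rule on 2: fresh world v, uRv]
5. a, v   [¬→-rule on 4]
6. ¬◇¬(a → ¬a), v   [¬◇-rule on 3 via uRv]
Accessibility: uRv
Complete open branch: countermodel on a K-frame, so not valid in K.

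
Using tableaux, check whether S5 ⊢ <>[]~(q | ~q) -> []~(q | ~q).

Tableau for the negation ~(<>[]~(q | ~q) -> []~(q | ~q)):
1. ~(<>[]~(q | ~q) -> []~(q | ~q)), 0
2. <>[]~(q | ~q), 0
3. ~[]~(q | ~q), 0
4. []~(q | ~q), 1
5. ~(q | ~q), 0
6. ~q, 0
7. q, 0
Accessibility: 0R0, 0R1, 1R0, 1R1
Branch closes: q and ~q both at 0.
All branches of the negation close; one closing branch shown above.

Valid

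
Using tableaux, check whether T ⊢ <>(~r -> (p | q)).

Tableau for the negation ~<>(~r -> (p | q)):
1. ~<>(~r -> (p | q)), u
2. ~(~r -> (p | q)), u   [~<>-rule on 1 via uRu]
3. ~r, u   [~->-rule on 2]
4. ~(p | q), u   [~->-rule on 2]
5. ~p, u   [~|-rule on 4]
6. ~q, u   [~|-rule on 4]
Accessibility: uRu
The negation has an open branch (countermodel exists).

No, not valid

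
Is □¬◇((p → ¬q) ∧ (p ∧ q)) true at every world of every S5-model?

Yes, valid

Tableau for the negation ¬□¬◇((p → ¬q) ∧ (p ∧ q)):
1. ¬□¬◇((p → ¬q) ∧ (p ∧ q)), u
2. ◇((p → ¬q) ∧ (p ∧ q)), v
3. (p → ¬q) ∧ (p ∧ q), w
4. p → ¬q, w
5. p ∧ q, w
6. p, w
7. q, w
8. ¬q, w
Accessibility: uRu, uRv, uRw, vRu, vRv, vRw, wRu, wRv, wRw
Branch closes: q and ¬q both at w.
Every branch of the negation's tableau closes; the branch above is one of them.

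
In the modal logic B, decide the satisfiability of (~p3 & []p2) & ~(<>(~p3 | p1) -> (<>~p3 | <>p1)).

1. (~p3 & []p2) & ~(<>(~p3 | p1) -> (<>~p3 | <>p1)), u
2. ~p3 & []p2, u   [&-rule on 1]
3. ~(<>(~p3 | p1) -> (<>~p3 | <>p1)), u   [&-rule on 1]
4. ~p3, u   [&-rule on 2]
5. []p2, u   [&-rule on 2]
6. <>(~p3 | p1), u   [~->-rule on 3]
7. ~(<>~p3 | <>p1), u   [~->-rule on 3]
8. ~<>~p3, u   [~|-rule on 7]
9. ~<>p1, u   [~|-rule on 7]
10. p2, u   [[]-rule on 5 via uRu]
11. p3, u   [~<>-rule on 8 via uRu]
Accessibility: uRu
Branch closes: p3 and ~p3 both at u.
All branches of the tableau close; one closing branch shown above.

No, unsatisfiable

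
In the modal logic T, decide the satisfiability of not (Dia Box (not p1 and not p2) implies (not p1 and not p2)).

Yes, satisfiable

1. not (Dia Box (not p1 and not p2) implies (not p1 and not p2)), u
2. Dia Box (not p1 and not p2), u
3. not (not p1 and not p2), u
4. p2, u
5. Box (not p1 and not p2), v
6. not p1 and not p2, v
7. not p1, v
8. not p2, v
Accessibility: uRu, uRv, vRv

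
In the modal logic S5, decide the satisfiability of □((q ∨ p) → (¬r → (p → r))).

1. □((q ∨ p) → (¬r → (p → r))), w0
2. (q ∨ p) → (¬r → (p → r)), w0
3. ¬r → (p → r), w0
4. p → r, w0
5. r, w0
Accessibility: w0Rw0

Satisfiable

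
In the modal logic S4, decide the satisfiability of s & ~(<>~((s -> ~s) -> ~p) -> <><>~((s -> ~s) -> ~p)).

Unsatisfiable

1. s & ~(<>~((s -> ~s) -> ~p) -> <><>~((s -> ~s) -> ~p)), w0
2. s, w0   [&-rule on 1]
3. ~(<>~((s -> ~s) -> ~p) -> <><>~((s -> ~s) -> ~p)), w0   [&-rule on 1]
4. <>~((s -> ~s) -> ~p), w0   [~->-rule on 3]
5. ~<><>~((s -> ~s) -> ~p), w0   [~->-rule on 3]
6. ~<>~((s -> ~s) -> ~p), w0   [~<>-rule on 5 via w0Rw0]
7. (s -> ~s) -> ~p, w0   [~<>-rule on 6 via w0Rw0]
8. ~(s -> ~s), w0   [->-rule on 7 (branches; this branch)]
9. ~((s -> ~s) -> ~p), w1   [<>-rule on 4: fresh world w1, w0Rw1]
10. s -> ~s, w1   [~->-rule on 9]
11. p, w1   [~->-rule on 9]
12. ~<>~((s -> ~s) -> ~p), w1   [~<>-rule on 5 via w0Rw1]
13. (s -> ~s) -> ~p, w1   [~<>-rule on 6 via w0Rw1]
14. ~s, w1   [->-rule on 10 (branches; this branch)]
15. ~(s -> ~s), w1   [->-rule on 13 (branches; this branch)]
16. s, w1   [~->-rule on 15]
Accessibility: w0Rw0, w0Rw1, w1Rw1
Branch closes: s and ~s both at w1.
Every branch closes; the branch above is one of them.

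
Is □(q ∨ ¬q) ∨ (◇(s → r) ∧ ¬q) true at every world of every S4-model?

Tableau for the negation ¬(□(q ∨ ¬q) ∨ (◇(s → r) ∧ ¬q)):
1. ¬(□(q ∨ ¬q) ∨ (◇(s → r) ∧ ¬q)), u
2. ¬□(q ∨ ¬q), u   [¬∨-rule on 1]
3. ¬(◇(s → r) ∧ ¬q), u   [¬∨-rule on 1]
4. ¬◇(s → r), u   [¬∧-rule on 3 (branches; this branch)]
5. ¬(s → r), u   [¬◇-rule on 4 via uRu]
6. s, u   [¬→-rule on 5]
7. ¬r, u   [¬→-rule on 5]
8. ¬(q ∨ ¬q), v   [¬□-rule on 2: fresh world v, uRv]
9. ¬q, v   [¬∨-rule on 8]
10. q, v   [¬∨-rule on 8]
Accessibility: uRu, uRv, vRv
Branch closes: q and ¬q both at v.
All branches of the negation close; one closing branch shown above.

Valid in S4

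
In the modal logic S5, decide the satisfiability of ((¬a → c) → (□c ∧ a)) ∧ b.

1. ((¬a → c) → (□c ∧ a)) ∧ b, w0
2. (¬a → c) → (□c ∧ a), w0
3. b, w0
4. □c ∧ a, w0
5. □c, w0
6. a, w0
7. c, w0
Accessibility: w0Rw0

Satisfiable (open branch found)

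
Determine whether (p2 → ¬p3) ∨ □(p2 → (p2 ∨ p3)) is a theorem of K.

Yes, valid

Tableau for the negation ¬((p2 → ¬p3) ∨ □(p2 → (p2 ∨ p3))):
1. ¬((p2 → ¬p3) ∨ □(p2 → (p2 ∨ p3))), u
2. ¬(p2 → ¬p3), u
3. ¬□(p2 → (p2 ∨ p3)), u
4. p2, u
5. p3, u
6. ¬(p2 → (p2 ∨ p3)), v
7. p2, v
8. ¬(p2 ∨ p3), v
9. ¬p2, v
10. ¬p3, v
Accessibility: uRv
Branch closes: p2 and ¬p2 both at v.
All branches of the negation close; one closing branch shown above.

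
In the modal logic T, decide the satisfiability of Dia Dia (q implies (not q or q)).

1. Dia Dia (q implies (not q or q)), u
2. Dia (q implies (not q or q)), v   [Dia-rule on 1: fresh world v, uRv]
3. q implies (not q or q), w   [Dia-rule on 2: fresh world w, vRw]
4. not q or q, w   [implies-rule on 3 (branches; this branch)]
5. q, w   [or-rule on 4 (branches; this branch)]
Accessibility: uRu, uRv, vRv, vRw, wRw

Satisfiable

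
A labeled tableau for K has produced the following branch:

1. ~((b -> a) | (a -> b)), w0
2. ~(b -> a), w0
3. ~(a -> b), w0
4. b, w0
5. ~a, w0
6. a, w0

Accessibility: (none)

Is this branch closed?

Closed

Both a and ~a appear at w0.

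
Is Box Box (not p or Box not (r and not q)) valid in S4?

Tableau for the negation not Box Box (not p or Box not (r and not q)):
1. not Box Box (not p or Box not (r and not q)), 0
2. not Box (not p or Box not (r and not q)), 1
3. not (not p or Box not (r and not q)), 2
4. p, 2
5. not Box not (r and not q), 2
6. r and not q, 3
7. r, 3
8. not q, 3
Accessibility: 0R0, 0R1, 0R2, 0R3, 1R1, 1R2, 1R3, 2R2, 2R3, 3R3
The negation has an open branch (countermodel exists).

No, not valid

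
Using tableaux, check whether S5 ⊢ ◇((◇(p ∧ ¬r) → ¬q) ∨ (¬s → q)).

Yes, valid

Tableau for the negation ¬◇((◇(p ∧ ¬r) → ¬q) ∨ (¬s → q)):
1. ¬◇((◇(p ∧ ¬r) → ¬q) ∨ (¬s → q)), u
2. ¬((◇(p ∧ ¬r) → ¬q) ∨ (¬s → q)), u   [¬◇-rule on 1 via uRu]
3. ¬(◇(p ∧ ¬r) → ¬q), u   [¬∨-rule on 2]
4. ¬(¬s → q), u   [¬∨-rule on 2]
5. ◇(p ∧ ¬r), u   [¬→-rule on 3]
6. q, u   [¬→-rule on 3]
7. ¬s, u   [¬→-rule on 4]
8. ¬q, u   [¬→-rule on 4]
Accessibility: uRu
Branch closes: q and ¬q both at u.
Every branch of the negation's tableau closes; the branch above is one of them.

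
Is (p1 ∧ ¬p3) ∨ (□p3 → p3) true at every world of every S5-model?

Tableau for the negation ¬((p1 ∧ ¬p3) ∨ (□p3 → p3)):
1. ¬((p1 ∧ ¬p3) ∨ (□p3 → p3)), w0
2. ¬(p1 ∧ ¬p3), w0
3. ¬(□p3 → p3), w0
4. □p3, w0
5. ¬p3, w0
6. p3, w0
Accessibility: w0Rw0
Branch closes: p3 and ¬p3 both at w0.
Every branch of the negation's tableau closes; the branch above is one of them.

Valid in S5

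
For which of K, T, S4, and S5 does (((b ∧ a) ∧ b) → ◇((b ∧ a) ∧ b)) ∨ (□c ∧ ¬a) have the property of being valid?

K-tableau for the negation ¬((((b ∧ a) ∧ b) → ◇((b ∧ a) ∧ b)) ∨ (□c ∧ ¬a)):
1. ¬((((b ∧ a) ∧ b) → ◇((b ∧ a) ∧ b)) ∨ (□c ∧ ¬a)), w0
2. ¬(((b ∧ a) ∧ b) → ◇((b ∧ a) ∧ b)), w0   [¬∨-rule on 1]
3. ¬(□c ∧ ¬a), w0   [¬∨-rule on 1]
4. (b ∧ a) ∧ b, w0   [¬→-rule on 2]
5. ¬◇((b ∧ a) ∧ b), w0   [¬→-rule on 2]
6. b ∧ a, w0   [∧-rule on 4]
7. b, w0   [∧-rule on 4]
8. a, w0   [∧-rule on 6]
Complete open branch: countermodel on a K-frame, so not valid in K.
T-tableau for the negation ¬((((b ∧ a) ∧ b) → ◇((b ∧ a) ∧ b)) ∨ (□c ∧ ¬a)):
1. ¬((((b ∧ a) ∧ b) → ◇((b ∧ a) ∧ b)) ∨ (□c ∧ ¬a)), w0
2. ¬(((b ∧ a) ∧ b) → ◇((b ∧ a) ∧ b)), w0   [¬∨-rule on 1]
3. ¬(□c ∧ ¬a), w0   [¬∨-rule on 1]
4. (b ∧ a) ∧ b, w0   [¬→-rule on 2]
5. ¬◇((b ∧ a) ∧ b), w0   [¬→-rule on 2]
6. b ∧ a, w0   [∧-rule on 4]
7. b, w0   [∧-rule on 4]
8. a, w0   [∧-rule on 6]
9. ¬((b ∧ a) ∧ b), w0   [¬◇-rule on 5 via w0Rw0]
10. ¬(b ∧ a), w0   [¬∧-rule on 9 (branches; this branch)]
11. ¬a, w0   [¬∧-rule on 10 (branches; this branch)]
Accessibility: w0Rw0
Branch closes: a and ¬a both at w0.
Every branch closes (one shown): valid in T, hence also in S4, S5 (every theorem of T is a theorem of S4 and S5).

T, S4, S5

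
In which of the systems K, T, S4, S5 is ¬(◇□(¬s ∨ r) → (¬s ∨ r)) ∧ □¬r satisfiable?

K, T, S4

S4-tableau for the formula:
1. ¬(◇□(¬s ∨ r) → (¬s ∨ r)) ∧ □¬r, 0
2. ¬(◇□(¬s ∨ r) → (¬s ∨ r)), 0   [∧-rule on 1]
3. □¬r, 0   [∧-rule on 1]
4. ◇□(¬s ∨ r), 0   [¬→-rule on 2]
5. ¬(¬s ∨ r), 0   [¬→-rule on 2]
6. s, 0   [¬∨-rule on 5]
7. ¬r, 0   [¬∨-rule on 5]
8. □(¬s ∨ r), 1   [◇-rule on 4: fresh world 1, 0R1]
9. ¬r, 1   [□-rule on 3 via 0R1]
10. ¬s ∨ r, 1   [□-rule on 8 via 1R1]
11. ¬s, 1   [∨-rule on 10 (branches; this branch)]
Accessibility: 0R0, 0R1, 1R1
Complete open branch: satisfiable in S4, hence also in K, T (this S4-model is also a K-model and a T-model).
S5-tableau for the formula:
1. ¬(◇□(¬s ∨ r) → (¬s ∨ r)) ∧ □¬r, 0
2. ¬(◇□(¬s ∨ r) → (¬s ∨ r)), 0   [∧-rule on 1]
3. □¬r, 0   [∧-rule on 1]
4. ◇□(¬s ∨ r), 0   [¬→-rule on 2]
5. ¬(¬s ∨ r), 0   [¬→-rule on 2]
6. s, 0   [¬∨-rule on 5]
7. ¬r, 0   [¬∨-rule on 5]
8. □(¬s ∨ r), 1   [◇-rule on 4: fresh world 1, 0R1]
9. ¬r, 1   [□-rule on 3 via 0R1]
10. ¬s ∨ r, 0   [□-rule on 8 via 1R0]
11. ¬s ∨ r, 1   [□-rule on 8 via 1R1]
12. r, 0   [∨-rule on 10 (branches; this branch)]
Accessibility: 0R0, 0R1, 1R0, 1R1
Branch closes: r and ¬r both at 0.
Every branch closes (one shown): unsatisfiable in S5.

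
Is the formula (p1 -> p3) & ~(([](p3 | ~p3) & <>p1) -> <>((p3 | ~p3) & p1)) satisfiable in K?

1. (p1 -> p3) & ~(([](p3 | ~p3) & <>p1) -> <>((p3 | ~p3) & p1)), 0
2. p1 -> p3, 0   [&-rule on 1]
3. ~(([](p3 | ~p3) & <>p1) -> <>((p3 | ~p3) & p1)), 0   [&-rule on 1]
4. [](p3 | ~p3) & <>p1, 0   [~->-rule on 3]
5. ~<>((p3 | ~p3) & p1), 0   [~->-rule on 3]
6. [](p3 | ~p3), 0   [&-rule on 4]
7. <>p1, 0   [&-rule on 4]
8. p3, 0   [->-rule on 2 (branches; this branch)]
9. p1, 1   [<>-rule on 7: fresh world 1, 0R1]
10. ~((p3 | ~p3) & p1), 1   [~<>-rule on 5 via 0R1]
11. p3 | ~p3, 1   [[]-rule on 6 via 0R1]
12. ~(p3 | ~p3), 1   [~&-rule on 10 (branches; this branch)]
13. ~p3, 1   [~|-rule on 12]
14. p3, 1   [~|-rule on 12]
Accessibility: 0R1
Branch closes: p3 and ~p3 both at 1.
Every branch closes; the branch above is one of them.

No, unsatisfiable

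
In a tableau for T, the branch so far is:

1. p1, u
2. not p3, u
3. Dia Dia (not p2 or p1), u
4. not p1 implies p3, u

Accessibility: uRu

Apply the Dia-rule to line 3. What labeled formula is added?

a fresh world v with uRv, and Dia (not p2 or p1) at v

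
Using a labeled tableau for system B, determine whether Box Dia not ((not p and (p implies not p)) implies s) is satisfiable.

1. Box Dia not ((not p and (p implies not p)) implies s), 0
2. Dia not ((not p and (p implies not p)) implies s), 0   [Box-rule on 1 via 0R0]
3. not ((not p and (p implies not p)) implies s), 1   [Dia-rule on 2: fresh world 1, 0R1]
4. not p and (p implies not p), 1   [neg-implies-rule on 3]
5. not s, 1   [neg-implies-rule on 3]
6. not p, 1   [and-rule on 4]
7. p implies not p, 1   [and-rule on 4]
8. Dia not ((not p and (p implies not p)) implies s), 1   [Box-rule on 1 via 0R1]
9. not ((not p and (p implies not p)) implies s), 2   [Dia-rule on 8: fresh world 2, 1R2]
10. not p and (p implies not p), 2   [neg-implies-rule on 9]
11. not s, 2   [neg-implies-rule on 9]
12. not p, 2   [and-rule on 10]
13. p implies not p, 2   [and-rule on 10]
Accessibility: 0R0, 0R1, 1R0, 1R1, 1R2, 2R1, 2R2

Satisfiable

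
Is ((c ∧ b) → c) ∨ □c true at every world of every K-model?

Tableau for the negation ¬(((c ∧ b) → c) ∨ □c):
1. ¬(((c ∧ b) → c) ∨ □c), w0
2. ¬((c ∧ b) → c), w0
3. ¬□c, w0
4. c ∧ b, w0
5. ¬c, w0
6. c, w0
7. b, w0
Branch closes: c and ¬c both at w0.
All branches of the negation close; one closing branch shown above.

Valid in K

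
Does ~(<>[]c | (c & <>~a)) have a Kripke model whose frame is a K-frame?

Satisfiable (open branch found)

1. ~(<>[]c | (c & <>~a)), u
2. ~<>[]c, u
3. ~(c & <>~a), u
4. ~<>~a, u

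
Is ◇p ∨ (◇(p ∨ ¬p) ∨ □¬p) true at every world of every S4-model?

Tableau for the negation ¬(◇p ∨ (◇(p ∨ ¬p) ∨ □¬p)):
1. ¬(◇p ∨ (◇(p ∨ ¬p) ∨ □¬p)), u
2. ¬◇p, u   [¬∨-rule on 1]
3. ¬(◇(p ∨ ¬p) ∨ □¬p), u   [¬∨-rule on 1]
4. ¬◇(p ∨ ¬p), u   [¬∨-rule on 3]
5. ¬□¬p, u   [¬∨-rule on 3]
6. ¬p, u   [¬◇-rule on 2 via uRu]
7. ¬(p ∨ ¬p), u   [¬◇-rule on 4 via uRu]
8. p, u   [¬∨-rule on 7]
Accessibility: uRu
Branch closes: p and ¬p both at u.
All branches of the negation close; one closing branch shown above.

Valid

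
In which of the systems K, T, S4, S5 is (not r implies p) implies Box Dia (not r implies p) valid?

S5-tableau for the negation not ((not r implies p) implies Box Dia (not r implies p)):
1. not ((not r implies p) implies Box Dia (not r implies p)), u
2. not r implies p, u
3. not Box Dia (not r implies p), u
4. p, u
5. not Dia (not r implies p), v
6. not (not r implies p), u
7. not r, u
8. not p, u
Accessibility: uRu, uRv, vRu, vRv
Branch closes: p and not p both at u.
Every branch closes (one shown): valid in S5.
S4-tableau for the negation not ((not r implies p) implies Box Dia (not r implies p)):
1. not ((not r implies p) implies Box Dia (not r implies p)), u
2. not r implies p, u
3. not Box Dia (not r implies p), u
4. p, u
5. not Dia (not r implies p), v
6. not (not r implies p), v
7. not r, v
8. not p, v
Accessibility: uRu, uRv, vRv
Complete open branch: countermodel on an S4-frame, so not valid in S4, nor in K, T (the same frame is also a K-frame and a T-frame).

S5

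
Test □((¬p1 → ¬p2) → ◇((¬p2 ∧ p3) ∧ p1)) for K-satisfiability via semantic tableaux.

1. □((¬p1 → ¬p2) → ◇((¬p2 ∧ p3) ∧ p1)), u

Yes, satisfiable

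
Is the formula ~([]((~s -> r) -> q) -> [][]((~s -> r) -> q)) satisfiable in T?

Satisfiable (open branch found)

1. ~([]((~s -> r) -> q) -> [][]((~s -> r) -> q)), w0
2. []((~s -> r) -> q), w0
3. ~[][]((~s -> r) -> q), w0
4. (~s -> r) -> q, w0
5. q, w0
6. ~[]((~s -> r) -> q), w1
7. (~s -> r) -> q, w1
8. q, w1
9. ~((~s -> r) -> q), w2
10. ~s -> r, w2
11. ~q, w2
12. r, w2
Accessibility: w0Rw0, w0Rw1, w1Rw1, w1Rw2, w2Rw2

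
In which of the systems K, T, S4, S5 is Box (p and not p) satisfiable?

K

K-tableau for the formula:
1. Box (p and not p), w0
Complete open branch: satisfiable in K.
T-tableau for the formula:
1. Box (p and not p), w0
2. p and not p, w0
3. p, w0
4. not p, w0
Accessibility: w0Rw0
Branch closes: p and not p both at w0.
Every branch closes (one shown): unsatisfiable in T, hence also in S4, S5 (every S4/S5-frame is a T-frame).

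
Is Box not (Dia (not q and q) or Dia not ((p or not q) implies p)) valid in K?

Invalid (countermodel exists)

Tableau for the negation not Box not (Dia (not q and q) or Dia not ((p or not q) implies p)):
1. not Box not (Dia (not q and q) or Dia not ((p or not q) implies p)), u
2. Dia (not q and q) or Dia not ((p or not q) implies p), v
3. Dia not ((p or not q) implies p), v
4. not ((p or not q) implies p), w
5. p or not q, w
6. not p, w
7. not q, w
Accessibility: uRv, vRw
The negation has an open branch (countermodel exists).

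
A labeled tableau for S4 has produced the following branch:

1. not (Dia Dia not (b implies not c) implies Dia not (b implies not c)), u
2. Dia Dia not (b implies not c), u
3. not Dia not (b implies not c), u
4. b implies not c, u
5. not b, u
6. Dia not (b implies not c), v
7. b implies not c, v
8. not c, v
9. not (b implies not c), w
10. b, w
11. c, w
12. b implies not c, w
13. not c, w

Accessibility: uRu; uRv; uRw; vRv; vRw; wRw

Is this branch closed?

Both c and not c appear at w.

Yes, closed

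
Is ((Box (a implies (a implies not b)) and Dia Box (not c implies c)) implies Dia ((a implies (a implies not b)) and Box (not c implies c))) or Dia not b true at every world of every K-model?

Valid in K

Tableau for the negation not (((Box (a implies (a implies not b)) and Dia Box (not c implies c)) implies Dia ((a implies (a implies not b)) and Box (not c implies c))) or Dia not b):
1. not (((Box (a implies (a implies not b)) and Dia Box (not c implies c)) implies Dia ((a implies (a implies not b)) and Box (not c implies c))) or Dia not b), u
2. not ((Box (a implies (a implies not b)) and Dia Box (not c implies c)) implies Dia ((a implies (a implies not b)) and Box (not c implies c))), u
3. not Dia not b, u
4. Box (a implies (a implies not b)) and Dia Box (not c implies c), u
5. not Dia ((a implies (a implies not b)) and Box (not c implies c)), u
6. Box (a implies (a implies not b)), u
7. Dia Box (not c implies c), u
8. Box (not c implies c), v
9. b, v
10. not ((a implies (a implies not b)) and Box (not c implies c)), v
11. a implies (a implies not b), v
12. not Box (not c implies c), v
13. a implies not b, v
14. not a, v
15. not (not c implies c), w
16. not c, w
17. not c implies c, w
18. c, w
Accessibility: uRv, vRw
Branch closes: c and not c both at w.
All branches of the negation close; one closing branch shown above.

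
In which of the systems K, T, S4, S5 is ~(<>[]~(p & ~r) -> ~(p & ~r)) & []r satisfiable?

T-tableau for the formula:
1. ~(<>[]~(p & ~r) -> ~(p & ~r)) & []r, w0
2. ~(<>[]~(p & ~r) -> ~(p & ~r)), w0   [&-rule on 1]
3. []r, w0   [&-rule on 1]
4. <>[]~(p & ~r), w0   [~->-rule on 2]
5. p & ~r, w0   [~->-rule on 2]
6. p, w0   [&-rule on 5]
7. ~r, w0   [&-rule on 5]
8. r, w0   [[]-rule on 3 via w0Rw0]
Accessibility: w0Rw0
Branch closes: r and ~r both at w0.
Every branch closes (one shown): unsatisfiable in T, hence also in S4, S5 (every S4/S5-frame is a T-frame).
K-tableau for the formula:
1. ~(<>[]~(p & ~r) -> ~(p & ~r)) & []r, w0
2. ~(<>[]~(p & ~r) -> ~(p & ~r)), w0   [&-rule on 1]
3. []r, w0   [&-rule on 1]
4. <>[]~(p & ~r), w0   [~->-rule on 2]
5. p & ~r, w0   [~->-rule on 2]
6. p, w0   [&-rule on 5]
7. ~r, w0   [&-rule on 5]
8. []~(p & ~r), w1   [<>-rule on 4: fresh world w1, w0Rw1]
9. r, w1   [[]-rule on 3 via w0Rw1]
Accessibility: w0Rw1
Complete open branch: satisfiable in K.

K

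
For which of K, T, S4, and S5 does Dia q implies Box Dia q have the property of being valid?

S5-tableau for the negation not (Dia q implies Box Dia q):
1. not (Dia q implies Box Dia q), u
2. Dia q, u
3. not Box Dia q, u
4. q, v
5. not Dia q, w
6. not q, u
7. not q, v
Accessibility: uRu, uRv, uRw, vRu, vRv, vRw, wRu, wRv, wRw
Branch closes: q and not q both at v.
Every branch closes (one shown): valid in S5.
S4-tableau for the negation not (Dia q implies Box Dia q):
1. not (Dia q implies Box Dia q), u
2. Dia q, u
3. not Box Dia q, u
4. q, v
5. not Dia q, w
6. not q, w
Accessibility: uRu, uRv, uRw, vRv, wRw
Complete open branch: countermodel on an S4-frame, so not valid in S4, nor in K, T (the same frame is also a K-frame and a T-frame).

S5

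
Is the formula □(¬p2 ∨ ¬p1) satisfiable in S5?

1. □(¬p2 ∨ ¬p1), u
2. ¬p2 ∨ ¬p1, u
3. ¬p1, u
Accessibility: uRu

Satisfiable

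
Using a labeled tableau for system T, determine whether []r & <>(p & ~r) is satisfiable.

No, unsatisfiable

1. []r & <>(p & ~r), u
2. []r, u   [&-rule on 1]
3. <>(p & ~r), u   [&-rule on 1]
4. r, u   [[]-rule on 2 via uRu]
5. p & ~r, v   [<>-rule on 3: fresh world v, uRv]
6. p, v   [&-rule on 5]
7. ~r, v   [&-rule on 5]
8. r, v   [[]-rule on 2 via uRv]
Accessibility: uRu, uRv, vRv
Branch closes: r and ~r both at v.
(One branch shown.) All branches close.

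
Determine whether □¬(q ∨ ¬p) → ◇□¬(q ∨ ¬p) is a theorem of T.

Yes, valid

Tableau for the negation ¬(□¬(q ∨ ¬p) → ◇□¬(q ∨ ¬p)):
1. ¬(□¬(q ∨ ¬p) → ◇□¬(q ∨ ¬p)), w0
2. □¬(q ∨ ¬p), w0   [¬→-rule on 1]
3. ¬◇□¬(q ∨ ¬p), w0   [¬→-rule on 1]
4. ¬(q ∨ ¬p), w0   [□-rule on 2 via w0Rw0]
5. ¬q, w0   [¬∨-rule on 4]
6. p, w0   [¬∨-rule on 4]
7. ¬□¬(q ∨ ¬p), w0   [¬◇-rule on 3 via w0Rw0]
8. q ∨ ¬p, w1   [¬□-rule on 7: fresh world w1, w0Rw1]
9. ¬(q ∨ ¬p), w1   [□-rule on 2 via w0Rw1]
10. ¬q, w1   [¬∨-rule on 9]
11. p, w1   [¬∨-rule on 9]
12. ¬□¬(q ∨ ¬p), w1   [¬◇-rule on 3 via w0Rw1]
13. ¬p, w1   [∨-rule on 8 (branches; this branch)]
Accessibility: w0Rw0, w0Rw1, w1Rw1
Branch closes: p and ¬p both at w1.
All branches of the negation close; one closing branch shown above.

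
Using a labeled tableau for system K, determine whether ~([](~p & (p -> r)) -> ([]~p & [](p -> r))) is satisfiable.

1. ~([](~p & (p -> r)) -> ([]~p & [](p -> r))), u
2. [](~p & (p -> r)), u   [~->-rule on 1]
3. ~([]~p & [](p -> r)), u   [~->-rule on 1]
4. ~[](p -> r), u   [~&-rule on 3 (branches; this branch)]
5. ~(p -> r), v   [~[]-rule on 4: fresh world v, uRv]
6. p, v   [~->-rule on 5]
7. ~r, v   [~->-rule on 5]
8. ~p & (p -> r), v   [[]-rule on 2 via uRv]
9. ~p, v   [&-rule on 8]
10. p -> r, v   [&-rule on 8]
Accessibility: uRv
Branch closes: p and ~p both at v.
All branches of the tableau close; one closing branch shown above.

Unsatisfiable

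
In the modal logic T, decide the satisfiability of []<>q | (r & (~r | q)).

1. []<>q | (r & (~r | q)), w0
2. r & (~r | q), w0   [|-rule on 1 (branches; this branch)]
3. r, w0   [&-rule on 2]
4. ~r | q, w0   [&-rule on 2]
5. q, w0   [|-rule on 4 (branches; this branch)]
Accessibility: w0Rw0

Satisfiable (open branch found)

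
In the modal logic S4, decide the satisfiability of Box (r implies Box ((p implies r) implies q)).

Satisfiable (open branch found)

1. Box (r implies Box ((p implies r) implies q)), u
2. r implies Box ((p implies r) implies q), u   [Box-rule on 1 via uRu]
3. Box ((p implies r) implies q), u   [implies-rule on 2 (branches; this branch)]
4. (p implies r) implies q, u   [Box-rule on 3 via uRu]
5. q, u   [implies-rule on 4 (branches; this branch)]
Accessibility: uRu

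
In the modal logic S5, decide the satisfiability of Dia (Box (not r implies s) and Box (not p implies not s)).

1. Dia (Box (not r implies s) and Box (not p implies not s)), w0
2. Box (not r implies s) and Box (not p implies not s), w1
3. Box (not r implies s), w1
4. Box (not p implies not s), w1
5. not r implies s, w0
6. not r implies s, w1
7. not p implies not s, w0
8. not p implies not s, w1
9. s, w0
10. s, w1
11. p, w0
12. p, w1
Accessibility: w0Rw0, w0Rw1, w1Rw0, w1Rw1

Yes, satisfiable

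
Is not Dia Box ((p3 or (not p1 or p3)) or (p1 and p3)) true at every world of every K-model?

No, not valid

Tableau for the negation Dia Box ((p3 or (not p1 or p3)) or (p1 and p3)):
1. Dia Box ((p3 or (not p1 or p3)) or (p1 and p3)), u
2. Box ((p3 or (not p1 or p3)) or (p1 and p3)), v
Accessibility: uRv
The negation has an open branch (countermodel exists).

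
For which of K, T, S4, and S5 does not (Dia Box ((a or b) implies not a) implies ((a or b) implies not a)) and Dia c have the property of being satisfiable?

K, T, S4

S5-tableau for the formula:
1. not (Dia Box ((a or b) implies not a) implies ((a or b) implies not a)) and Dia c, u
2. not (Dia Box ((a or b) implies not a) implies ((a or b) implies not a)), u
3. Dia c, u
4. Dia Box ((a or b) implies not a), u
5. not ((a or b) implies not a), u
6. a or b, u
7. a, u
8. b, u
9. c, v
10. Box ((a or b) implies not a), w
11. (a or b) implies not a, u
12. (a or b) implies not a, v
13. (a or b) implies not a, w
14. not (a or b), u
15. not a, u
16. not b, u
Accessibility: uRu, uRv, uRw, vRu, vRv, vRw, wRu, wRv, wRw
Branch closes: a and not a both at u.
Every branch closes (one shown): unsatisfiable in S5.
S4-tableau for the formula:
1. not (Dia Box ((a or b) implies not a) implies ((a or b) implies not a)) and Dia c, u
2. not (Dia Box ((a or b) implies not a) implies ((a or b) implies not a)), u
3. Dia c, u
4. Dia Box ((a or b) implies not a), u
5. not ((a or b) implies not a), u
6. a or b, u
7. a, u
8. b, u
9. c, v
10. Box ((a or b) implies not a), w
11. (a or b) implies not a, w
12. not a, w
Accessibility: uRu, uRv, uRw, vRv, wRw
Complete open branch: satisfiable in S4, hence also in K, T (this S4-model is also a K-model and a T-model).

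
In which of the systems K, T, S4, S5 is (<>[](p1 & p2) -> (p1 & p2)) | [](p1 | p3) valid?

S5

S5-tableau for the negation ~((<>[](p1 & p2) -> (p1 & p2)) | [](p1 | p3)):
1. ~((<>[](p1 & p2) -> (p1 & p2)) | [](p1 | p3)), 0
2. ~(<>[](p1 & p2) -> (p1 & p2)), 0   [~|-rule on 1]
3. ~[](p1 | p3), 0   [~|-rule on 1]
4. <>[](p1 & p2), 0   [~->-rule on 2]
5. ~(p1 & p2), 0   [~->-rule on 2]
6. ~p2, 0   [~&-rule on 5 (branches; this branch)]
7. ~(p1 | p3), 1   [~[]-rule on 3: fresh world 1, 0R1]
8. ~p1, 1   [~|-rule on 7]
9. ~p3, 1   [~|-rule on 7]
10. [](p1 & p2), 2   [<>-rule on 4: fresh world 2, 0R2]
11. p1 & p2, 0   [[]-rule on 10 via 2R0]
12. p1, 0   [&-rule on 11]
13. p2, 0   [&-rule on 11]
Accessibility: 0R0, 0R1, 0R2, 1R0, 1R1, 1R2, 2R0, 2R1, 2R2
Branch closes: p2 and ~p2 both at 0.
Every branch closes (one shown): valid in S5.
S4-tableau for the negation ~((<>[](p1 & p2) -> (p1 & p2)) | [](p1 | p3)):
1. ~((<>[](p1 & p2) -> (p1 & p2)) | [](p1 | p3)), 0
2. ~(<>[](p1 & p2) -> (p1 & p2)), 0   [~|-rule on 1]
3. ~[](p1 | p3), 0   [~|-rule on 1]
4. <>[](p1 & p2), 0   [~->-rule on 2]
5. ~(p1 & p2), 0   [~->-rule on 2]
6. ~p2, 0   [~&-rule on 5 (branches; this branch)]
7. ~(p1 | p3), 1   [~[]-rule on 3: fresh world 1, 0R1]
8. ~p1, 1   [~|-rule on 7]
9. ~p3, 1   [~|-rule on 7]
10. [](p1 & p2), 2   [<>-rule on 4: fresh world 2, 0R2]
11. p1 & p2, 2   [[]-rule on 10 via 2R2]
12. p1, 2   [&-rule on 11]
13. p2, 2   [&-rule on 11]
Accessibility: 0R0, 0R1, 0R2, 1R1, 2R2
Complete open branch: countermodel on an S4-frame, so not valid in S4, nor in K, T (the same frame is also a K-frame and a T-frame).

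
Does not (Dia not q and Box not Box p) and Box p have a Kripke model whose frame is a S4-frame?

Satisfiable

1. not (Dia not q and Box not Box p) and Box p, 0
2. not (Dia not q and Box not Box p), 0
3. Box p, 0
4. p, 0
5. not Box not Box p, 0
6. Box p, 1
7. p, 1
Accessibility: 0R0, 0R1, 1R1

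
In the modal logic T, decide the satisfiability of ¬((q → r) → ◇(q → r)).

1. ¬((q → r) → ◇(q → r)), 0
2. q → r, 0   [¬→-rule on 1]
3. ¬◇(q → r), 0   [¬→-rule on 1]
4. ¬(q → r), 0   [¬◇-rule on 3 via 0R0]
5. q, 0   [¬→-rule on 4]
6. ¬r, 0   [¬→-rule on 4]
7. r, 0   [→-rule on 2 (branches; this branch)]
Accessibility: 0R0
Branch closes: r and ¬r both at 0.
(One branch shown.) All branches close.

No, unsatisfiable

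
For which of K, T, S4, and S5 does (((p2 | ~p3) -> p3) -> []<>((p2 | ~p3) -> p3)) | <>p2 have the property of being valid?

S5

S5-tableau for the negation ~((((p2 | ~p3) -> p3) -> []<>((p2 | ~p3) -> p3)) | <>p2):
1. ~((((p2 | ~p3) -> p3) -> []<>((p2 | ~p3) -> p3)) | <>p2), 0
2. ~(((p2 | ~p3) -> p3) -> []<>((p2 | ~p3) -> p3)), 0
3. ~<>p2, 0
4. (p2 | ~p3) -> p3, 0
5. ~[]<>((p2 | ~p3) -> p3), 0
6. ~p2, 0
7. ~(p2 | ~p3), 0
8. p3, 0
9. ~<>((p2 | ~p3) -> p3), 1
10. ~p2, 1
11. ~((p2 | ~p3) -> p3), 0
12. p2 | ~p3, 0
13. ~p3, 0
Accessibility: 0R0, 0R1, 1R0, 1R1
Branch closes: p3 and ~p3 both at 0.
Every branch closes (one shown): valid in S5.
S4-tableau for the negation ~((((p2 | ~p3) -> p3) -> []<>((p2 | ~p3) -> p3)) | <>p2):
1. ~((((p2 | ~p3) -> p3) -> []<>((p2 | ~p3) -> p3)) | <>p2), 0
2. ~(((p2 | ~p3) -> p3) -> []<>((p2 | ~p3) -> p3)), 0
3. ~<>p2, 0
4. (p2 | ~p3) -> p3, 0
5. ~[]<>((p2 | ~p3) -> p3), 0
6. ~p2, 0
7. p3, 0
8. ~<>((p2 | ~p3) -> p3), 1
9. ~p2, 1
10. ~((p2 | ~p3) -> p3), 1
11. p2 | ~p3, 1
12. ~p3, 1
Accessibility: 0R0, 0R1, 1R1
Complete open branch: countermodel on an S4-frame, so not valid in S4, nor in K, T (the same frame is also a K-frame and a T-frame).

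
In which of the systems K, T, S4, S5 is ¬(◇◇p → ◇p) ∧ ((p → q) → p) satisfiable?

T-tableau for the formula:
1. ¬(◇◇p → ◇p) ∧ ((p → q) → p), 0
2. ¬(◇◇p → ◇p), 0
3. (p → q) → p, 0
4. ◇◇p, 0
5. ¬◇p, 0
6. ¬p, 0
7. ¬(p → q), 0
8. p, 0
9. ¬q, 0
Accessibility: 0R0
Branch closes: p and ¬p both at 0.
Every branch closes (one shown): unsatisfiable in T, hence also in S4, S5 (every S4/S5-frame is a T-frame).
K-tableau for the formula:
1. ¬(◇◇p → ◇p) ∧ ((p → q) → p), 0
2. ¬(◇◇p → ◇p), 0
3. (p → q) → p, 0
4. ◇◇p, 0
5. ¬◇p, 0
6. p, 0
7. ◇p, 1
8. ¬p, 1
9. p, 2
Accessibility: 0R1, 1R2
Complete open branch: satisfiable in K.

K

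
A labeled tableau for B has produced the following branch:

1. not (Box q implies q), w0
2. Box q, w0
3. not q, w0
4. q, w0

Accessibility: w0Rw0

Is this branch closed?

Yes, closed

Both q and not q appear at w0.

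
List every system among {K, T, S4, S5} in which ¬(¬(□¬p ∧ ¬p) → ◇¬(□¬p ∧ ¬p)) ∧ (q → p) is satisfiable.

K-tableau for the formula:
1. ¬(¬(□¬p ∧ ¬p) → ◇¬(□¬p ∧ ¬p)) ∧ (q → p), 0
2. ¬(¬(□¬p ∧ ¬p) → ◇¬(□¬p ∧ ¬p)), 0
3. q → p, 0
4. ¬(□¬p ∧ ¬p), 0
5. ¬◇¬(□¬p ∧ ¬p), 0
6. p, 0
Complete open branch: satisfiable in K.
T-tableau for the formula:
1. ¬(¬(□¬p ∧ ¬p) → ◇¬(□¬p ∧ ¬p)) ∧ (q → p), 0
2. ¬(¬(□¬p ∧ ¬p) → ◇¬(□¬p ∧ ¬p)), 0
3. q → p, 0
4. ¬(□¬p ∧ ¬p), 0
5. ¬◇¬(□¬p ∧ ¬p), 0
6. □¬p ∧ ¬p, 0
7. □¬p, 0
8. ¬p, 0
9. ¬q, 0
10. ¬□¬p, 0
11. p, 1
12. □¬p ∧ ¬p, 1
13. □¬p, 1
14. ¬p, 1
Accessibility: 0R0, 0R1, 1R1
Branch closes: p and ¬p both at 1.
Every branch closes (one shown): unsatisfiable in T, hence also in S4, S5 (every S4/S5-frame is a T-frame).

K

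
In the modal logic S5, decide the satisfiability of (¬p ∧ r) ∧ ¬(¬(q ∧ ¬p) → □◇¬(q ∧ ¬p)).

Unsatisfiable (every branch closes)

1. (¬p ∧ r) ∧ ¬(¬(q ∧ ¬p) → □◇¬(q ∧ ¬p)), 0
2. ¬p ∧ r, 0
3. ¬(¬(q ∧ ¬p) → □◇¬(q ∧ ¬p)), 0
4. ¬p, 0
5. r, 0
6. ¬(q ∧ ¬p), 0
7. ¬□◇¬(q ∧ ¬p), 0
8. ¬q, 0
9. ¬◇¬(q ∧ ¬p), 1
10. q ∧ ¬p, 0
11. q, 0
Accessibility: 0R0, 0R1, 1R0, 1R1
Branch closes: q and ¬q both at 0.
(One branch shown.) All branches close.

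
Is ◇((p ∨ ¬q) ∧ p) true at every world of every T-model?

Invalid (countermodel exists)

Tableau for the negation ¬◇((p ∨ ¬q) ∧ p):
1. ¬◇((p ∨ ¬q) ∧ p), w0
2. ¬((p ∨ ¬q) ∧ p), w0
3. ¬p, w0
Accessibility: w0Rw0
The negation has an open branch (countermodel exists).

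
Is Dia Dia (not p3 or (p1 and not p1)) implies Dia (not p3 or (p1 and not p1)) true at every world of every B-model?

Tableau for the negation not (Dia Dia (not p3 or (p1 and not p1)) implies Dia (not p3 or (p1 and not p1))):
1. not (Dia Dia (not p3 or (p1 and not p1)) implies Dia (not p3 or (p1 and not p1))), 0
2. Dia Dia (not p3 or (p1 and not p1)), 0
3. not Dia (not p3 or (p1 and not p1)), 0
4. not (not p3 or (p1 and not p1)), 0
5. p3, 0
6. not (p1 and not p1), 0
7. p1, 0
8. Dia (not p3 or (p1 and not p1)), 1
9. not (not p3 or (p1 and not p1)), 1
10. p3, 1
11. not (p1 and not p1), 1
12. p1, 1
13. not p3 or (p1 and not p1), 2
14. not p3, 2
Accessibility: 0R0, 0R1, 1R0, 1R1, 1R2, 2R1, 2R2
The negation has an open branch (countermodel exists).

No, not valid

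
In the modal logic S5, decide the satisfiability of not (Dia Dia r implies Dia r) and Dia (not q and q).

1. not (Dia Dia r implies Dia r) and Dia (not q and q), u
2. not (Dia Dia r implies Dia r), u
3. Dia (not q and q), u
4. Dia Dia r, u
5. not Dia r, u
6. not r, u
7. not q and q, v
8. not q, v
9. q, v
Accessibility: uRu, uRv, vRu, vRv
Branch closes: q and not q both at v.
All branches of the tableau close; one closing branch shown above.

No, unsatisfiable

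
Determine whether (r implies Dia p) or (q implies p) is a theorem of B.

Tableau for the negation not ((r implies Dia p) or (q implies p)):
1. not ((r implies Dia p) or (q implies p)), u
2. not (r implies Dia p), u
3. not (q implies p), u
4. r, u
5. not Dia p, u
6. q, u
7. not p, u
Accessibility: uRu
The negation has an open branch (countermodel exists).

Not valid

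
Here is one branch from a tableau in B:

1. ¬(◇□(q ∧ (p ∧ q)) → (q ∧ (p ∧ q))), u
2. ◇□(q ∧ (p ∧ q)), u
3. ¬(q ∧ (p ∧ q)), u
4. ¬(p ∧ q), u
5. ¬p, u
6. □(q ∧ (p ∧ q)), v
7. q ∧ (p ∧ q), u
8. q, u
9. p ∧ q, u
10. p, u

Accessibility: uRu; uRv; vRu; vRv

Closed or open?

Both p and ¬p appear at u.

Closed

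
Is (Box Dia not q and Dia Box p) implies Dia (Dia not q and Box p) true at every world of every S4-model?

Valid

Tableau for the negation not ((Box Dia not q and Dia Box p) implies Dia (Dia not q and Box p)):
1. not ((Box Dia not q and Dia Box p) implies Dia (Dia not q and Box p)), 0
2. Box Dia not q and Dia Box p, 0
3. not Dia (Dia not q and Box p), 0
4. Box Dia not q, 0
5. Dia Box p, 0
6. not (Dia not q and Box p), 0
7. Dia not q, 0
8. not Box p, 0
9. Box p, 1
10. not (Dia not q and Box p), 1
11. Dia not q, 1
12. p, 1
13. not Box p, 1
14. not q, 2
15. not (Dia not q and Box p), 2
16. Dia not q, 2
17. not Box p, 2
18. not p, 3
19. not (Dia not q and Box p), 3
20. Dia not q, 3
21. not Dia not q, 3
22. q, 3
23. not q, 4
24. not (Dia not q and Box p), 4
25. Dia not q, 4
26. p, 4
27. not Box p, 4
28. not p, 5
29. not (Dia not q and Box p), 5
30. Dia not q, 5
31. p, 5
Accessibility: 0R0, 0R1, 0R2, 0R3, 0R4, 0R5, 1R1, 1R4, 1R5, 2R2, 3R3, 4R4, 5R5
Branch closes: p and not p both at 5.
Every branch of the negation's tableau closes; the branch above is one of them.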